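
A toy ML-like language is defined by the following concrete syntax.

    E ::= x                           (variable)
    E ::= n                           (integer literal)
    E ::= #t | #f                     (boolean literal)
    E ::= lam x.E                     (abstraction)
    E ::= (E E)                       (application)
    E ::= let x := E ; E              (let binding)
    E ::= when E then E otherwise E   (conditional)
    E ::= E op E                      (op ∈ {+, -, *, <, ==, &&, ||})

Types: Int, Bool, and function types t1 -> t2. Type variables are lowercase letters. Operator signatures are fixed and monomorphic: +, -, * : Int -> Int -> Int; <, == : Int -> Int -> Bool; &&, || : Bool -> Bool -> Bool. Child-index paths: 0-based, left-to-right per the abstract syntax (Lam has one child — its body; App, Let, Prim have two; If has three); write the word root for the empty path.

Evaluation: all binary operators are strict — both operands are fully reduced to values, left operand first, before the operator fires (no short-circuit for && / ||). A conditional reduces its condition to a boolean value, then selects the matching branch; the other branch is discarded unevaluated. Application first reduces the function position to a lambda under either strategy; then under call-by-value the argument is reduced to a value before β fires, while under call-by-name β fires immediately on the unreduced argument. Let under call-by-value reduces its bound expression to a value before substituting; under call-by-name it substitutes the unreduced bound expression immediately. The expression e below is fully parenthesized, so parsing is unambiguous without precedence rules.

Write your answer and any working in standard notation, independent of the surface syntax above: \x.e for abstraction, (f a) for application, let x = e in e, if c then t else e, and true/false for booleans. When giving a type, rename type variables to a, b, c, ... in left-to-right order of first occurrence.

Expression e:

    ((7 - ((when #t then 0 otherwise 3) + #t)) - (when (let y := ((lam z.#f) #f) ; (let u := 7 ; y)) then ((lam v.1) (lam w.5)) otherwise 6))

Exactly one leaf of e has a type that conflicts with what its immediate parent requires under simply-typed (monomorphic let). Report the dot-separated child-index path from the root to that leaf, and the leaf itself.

Derivation:
  unify Int ~ Int
  unify Bool ~ Bool
  unify Int ~ Int
  unify Int ~ Int
  unify Bool ~ Int
  FAIL: mismatch Bool ~ Int

Answer: 0.1.1 : true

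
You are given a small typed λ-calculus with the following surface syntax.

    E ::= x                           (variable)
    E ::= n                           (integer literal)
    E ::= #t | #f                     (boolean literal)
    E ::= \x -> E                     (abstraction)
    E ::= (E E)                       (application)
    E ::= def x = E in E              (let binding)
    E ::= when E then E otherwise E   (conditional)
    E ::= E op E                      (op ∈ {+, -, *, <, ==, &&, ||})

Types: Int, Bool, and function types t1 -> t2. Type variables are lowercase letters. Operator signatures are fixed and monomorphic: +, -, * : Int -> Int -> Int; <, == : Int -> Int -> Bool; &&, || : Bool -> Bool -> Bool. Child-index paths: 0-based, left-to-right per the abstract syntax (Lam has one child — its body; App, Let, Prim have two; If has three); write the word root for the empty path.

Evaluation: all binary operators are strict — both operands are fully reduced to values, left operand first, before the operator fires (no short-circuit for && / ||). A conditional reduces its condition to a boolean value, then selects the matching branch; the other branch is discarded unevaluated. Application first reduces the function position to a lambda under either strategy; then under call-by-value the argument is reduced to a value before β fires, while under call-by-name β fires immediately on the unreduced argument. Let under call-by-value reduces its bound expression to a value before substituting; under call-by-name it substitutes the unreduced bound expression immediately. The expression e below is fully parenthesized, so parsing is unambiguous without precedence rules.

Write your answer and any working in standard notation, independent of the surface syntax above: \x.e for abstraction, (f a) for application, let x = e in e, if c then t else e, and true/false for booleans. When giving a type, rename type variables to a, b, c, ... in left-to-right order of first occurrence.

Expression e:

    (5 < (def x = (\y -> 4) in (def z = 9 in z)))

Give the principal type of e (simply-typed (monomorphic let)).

Working:
  unify Int ~ Int
\y._ : a -> Int
let x : a -> Int
let z : Int
z : Int
  unify Int ~ Int

Answer: Bool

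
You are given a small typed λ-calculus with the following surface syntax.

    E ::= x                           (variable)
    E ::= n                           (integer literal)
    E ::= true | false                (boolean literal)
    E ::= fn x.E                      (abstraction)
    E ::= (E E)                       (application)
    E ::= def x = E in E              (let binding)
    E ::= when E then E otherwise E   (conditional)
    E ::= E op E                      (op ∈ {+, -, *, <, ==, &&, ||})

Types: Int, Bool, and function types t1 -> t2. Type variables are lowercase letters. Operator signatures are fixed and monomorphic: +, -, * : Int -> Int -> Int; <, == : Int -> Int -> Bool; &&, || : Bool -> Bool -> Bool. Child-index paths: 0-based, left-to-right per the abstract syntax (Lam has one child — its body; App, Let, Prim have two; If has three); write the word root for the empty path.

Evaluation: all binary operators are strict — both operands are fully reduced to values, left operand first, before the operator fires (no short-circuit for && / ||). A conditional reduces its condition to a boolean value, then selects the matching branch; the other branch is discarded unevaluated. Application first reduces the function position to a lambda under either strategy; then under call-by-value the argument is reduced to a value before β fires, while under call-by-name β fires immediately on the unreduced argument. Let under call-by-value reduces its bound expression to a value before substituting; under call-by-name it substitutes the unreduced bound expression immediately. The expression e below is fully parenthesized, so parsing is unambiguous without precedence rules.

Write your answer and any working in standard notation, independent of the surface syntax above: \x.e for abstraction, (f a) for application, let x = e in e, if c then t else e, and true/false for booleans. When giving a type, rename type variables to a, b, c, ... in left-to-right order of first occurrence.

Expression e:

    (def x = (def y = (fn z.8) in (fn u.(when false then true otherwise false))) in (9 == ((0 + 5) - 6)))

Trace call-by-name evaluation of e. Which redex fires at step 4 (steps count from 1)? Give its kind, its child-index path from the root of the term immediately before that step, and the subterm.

Answer: delta at root : (9 == -1)

Working:
step 0: (let x = (let y = (\z.8) in (\u.(if false then true else false))) in (9 == ((0 + 5) - 6)))
step 1: [let@root] (9 == ((0 + 5) - 6))
step 2: [delta@1.0] (9 == (5 - 6))
step 3: [delta@1] (9 == -1)
step 4: [delta@root] false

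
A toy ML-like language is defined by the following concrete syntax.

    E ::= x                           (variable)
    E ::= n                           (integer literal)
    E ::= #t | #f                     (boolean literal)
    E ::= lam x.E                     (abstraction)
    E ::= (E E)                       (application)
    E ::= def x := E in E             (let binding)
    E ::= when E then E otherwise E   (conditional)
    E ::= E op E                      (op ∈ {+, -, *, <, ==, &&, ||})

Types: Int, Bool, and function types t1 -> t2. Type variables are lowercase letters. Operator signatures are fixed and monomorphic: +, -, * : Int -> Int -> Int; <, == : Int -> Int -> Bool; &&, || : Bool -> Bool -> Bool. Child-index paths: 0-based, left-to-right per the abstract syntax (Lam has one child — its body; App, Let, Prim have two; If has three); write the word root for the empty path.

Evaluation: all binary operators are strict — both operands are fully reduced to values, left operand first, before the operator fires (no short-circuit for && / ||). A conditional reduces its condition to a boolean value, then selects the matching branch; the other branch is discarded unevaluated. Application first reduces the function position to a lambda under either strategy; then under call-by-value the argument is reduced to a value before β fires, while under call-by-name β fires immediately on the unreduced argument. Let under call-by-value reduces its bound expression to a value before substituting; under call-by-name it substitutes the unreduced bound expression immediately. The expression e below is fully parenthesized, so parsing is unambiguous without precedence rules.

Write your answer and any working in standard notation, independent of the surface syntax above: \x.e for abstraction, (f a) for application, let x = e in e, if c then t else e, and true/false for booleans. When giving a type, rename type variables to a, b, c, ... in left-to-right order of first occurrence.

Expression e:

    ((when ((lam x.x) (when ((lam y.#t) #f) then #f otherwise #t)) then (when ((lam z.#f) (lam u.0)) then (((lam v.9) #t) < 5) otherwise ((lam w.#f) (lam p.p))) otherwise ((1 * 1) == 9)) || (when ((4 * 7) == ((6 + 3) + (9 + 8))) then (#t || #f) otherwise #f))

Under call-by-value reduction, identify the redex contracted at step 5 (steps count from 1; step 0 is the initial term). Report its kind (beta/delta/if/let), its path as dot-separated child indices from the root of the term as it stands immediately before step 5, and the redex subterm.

Answer: delta at 0.0 : (1 * 1)

Working:
step 0: ((if ((\x.x) (if ((\y.true) false) then false else true)) then (if ((\z.false) (\u.0)) then (((\v.9) true) < 5) else ((\w.false) (\p.p))) else ((1 * 1) == 9)) || (if ((4 * 7) == ((6 + 3) + (9 + 8))) then (true || false) else false))
step 1: [beta@0.0.1.0] ((if ((\x.x) (if true then false else true)) then (if ((\z.false) (\u.0)) then (((\v.9) true) < 5) else ((\w.false) (\p.p))) else ((1 * 1) == 9)) || (if ((4 * 7) == ((6 + 3) + (9 + 8))) then (true || false) else false))
step 2: [if@0.0.1] ((if ((\x.x) false) then (if ((\z.false) (\u.0)) then (((\v.9) true) < 5) else ((\w.false) (\p.p))) else ((1 * 1) == 9)) || (if ((4 * 7) == ((6 + 3) + (9 + 8))) then (true || false) else false))
step 3: [beta@0.0] ((if false then (if ((\z.false) (\u.0)) then (((\v.9) true) < 5) else ((\w.false) (\p.p))) else ((1 * 1) == 9)) || (if ((4 * 7) == ((6 + 3) + (9 + 8))) then (true || false) else false))
step 4: [if@0] (((1 * 1) == 9) || (if ((4 * 7) == ((6 + 3) + (9 + 8))) then (true || false) else false))
step 5: [delta@0.0] ((1 == 9) || (if ((4 * 7) == ((6 + 3) + (9 + 8))) then (true || false) else false))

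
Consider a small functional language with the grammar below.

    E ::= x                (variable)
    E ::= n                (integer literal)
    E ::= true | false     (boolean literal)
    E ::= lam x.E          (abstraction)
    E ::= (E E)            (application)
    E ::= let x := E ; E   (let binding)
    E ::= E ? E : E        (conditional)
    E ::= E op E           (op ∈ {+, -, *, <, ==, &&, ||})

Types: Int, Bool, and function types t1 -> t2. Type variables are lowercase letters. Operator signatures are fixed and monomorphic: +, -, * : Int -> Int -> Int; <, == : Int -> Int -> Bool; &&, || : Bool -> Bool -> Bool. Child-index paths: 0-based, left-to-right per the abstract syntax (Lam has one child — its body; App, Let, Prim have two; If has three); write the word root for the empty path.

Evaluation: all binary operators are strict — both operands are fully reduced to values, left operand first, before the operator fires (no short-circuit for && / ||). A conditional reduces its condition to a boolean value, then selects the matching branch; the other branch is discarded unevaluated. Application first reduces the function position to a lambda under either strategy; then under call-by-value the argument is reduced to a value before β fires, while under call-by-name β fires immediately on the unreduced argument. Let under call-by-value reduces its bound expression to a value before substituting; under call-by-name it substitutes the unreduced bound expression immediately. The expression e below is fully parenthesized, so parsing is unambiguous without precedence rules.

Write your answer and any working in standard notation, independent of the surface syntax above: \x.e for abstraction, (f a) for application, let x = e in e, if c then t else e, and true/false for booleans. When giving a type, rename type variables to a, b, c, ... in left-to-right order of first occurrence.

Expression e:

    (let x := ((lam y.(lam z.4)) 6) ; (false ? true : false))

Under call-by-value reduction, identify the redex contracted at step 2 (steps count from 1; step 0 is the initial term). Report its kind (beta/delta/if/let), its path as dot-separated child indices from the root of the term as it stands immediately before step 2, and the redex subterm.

Answer: let at root : (let x = (\z.4) in (if false then true else false))

Trace:
step 0: (let x = ((\y.(\z.4)) 6) in (if false then true else false))
step 1: [beta@0] (let x = (\z.4) in (if false then true else false))
step 2: [let@root] (if false then true else false)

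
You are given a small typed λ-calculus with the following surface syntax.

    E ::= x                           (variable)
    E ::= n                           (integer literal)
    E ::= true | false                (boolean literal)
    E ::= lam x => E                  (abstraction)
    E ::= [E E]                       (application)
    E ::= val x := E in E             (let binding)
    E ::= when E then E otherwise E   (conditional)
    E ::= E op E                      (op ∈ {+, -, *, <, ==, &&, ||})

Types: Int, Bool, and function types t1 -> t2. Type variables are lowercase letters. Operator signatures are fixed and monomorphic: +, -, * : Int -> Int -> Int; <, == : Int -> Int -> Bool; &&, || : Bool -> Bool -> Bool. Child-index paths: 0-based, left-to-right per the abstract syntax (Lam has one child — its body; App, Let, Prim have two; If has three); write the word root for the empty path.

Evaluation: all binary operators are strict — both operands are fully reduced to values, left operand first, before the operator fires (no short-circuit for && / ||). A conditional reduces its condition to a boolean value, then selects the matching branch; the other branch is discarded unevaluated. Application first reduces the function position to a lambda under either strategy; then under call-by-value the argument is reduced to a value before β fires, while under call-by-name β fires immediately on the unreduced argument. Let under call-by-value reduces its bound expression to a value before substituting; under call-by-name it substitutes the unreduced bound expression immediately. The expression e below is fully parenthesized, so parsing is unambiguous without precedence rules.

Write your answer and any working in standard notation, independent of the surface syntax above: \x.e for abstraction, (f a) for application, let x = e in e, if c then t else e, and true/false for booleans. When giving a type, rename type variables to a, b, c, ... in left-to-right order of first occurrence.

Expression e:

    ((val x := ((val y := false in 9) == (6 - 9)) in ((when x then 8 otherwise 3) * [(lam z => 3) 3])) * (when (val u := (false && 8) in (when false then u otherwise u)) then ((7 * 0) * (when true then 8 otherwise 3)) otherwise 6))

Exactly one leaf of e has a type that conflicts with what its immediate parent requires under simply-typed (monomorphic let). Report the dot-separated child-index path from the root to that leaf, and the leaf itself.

Derivation:
let y : Bool
  unify Int ~ Int
  unify Int ~ Int
  unify Int ~ Int
  unify Int ~ Int
let x : Bool
x : Bool
  unify Bool ~ Bool
  unify Int ~ Int
  unify Int ~ Int
\z._ : a -> Int
  unify a -> Int ~ Int -> b
  unify a ~ Int
  unify Int ~ b
_ _ : Int
  unify Int ~ Int
  unify Int ~ Int
  unify Bool ~ Bool
  unify Int ~ Bool
  FAIL: mismatch Int ~ Bool

Answer: 1.0.0.1 : 8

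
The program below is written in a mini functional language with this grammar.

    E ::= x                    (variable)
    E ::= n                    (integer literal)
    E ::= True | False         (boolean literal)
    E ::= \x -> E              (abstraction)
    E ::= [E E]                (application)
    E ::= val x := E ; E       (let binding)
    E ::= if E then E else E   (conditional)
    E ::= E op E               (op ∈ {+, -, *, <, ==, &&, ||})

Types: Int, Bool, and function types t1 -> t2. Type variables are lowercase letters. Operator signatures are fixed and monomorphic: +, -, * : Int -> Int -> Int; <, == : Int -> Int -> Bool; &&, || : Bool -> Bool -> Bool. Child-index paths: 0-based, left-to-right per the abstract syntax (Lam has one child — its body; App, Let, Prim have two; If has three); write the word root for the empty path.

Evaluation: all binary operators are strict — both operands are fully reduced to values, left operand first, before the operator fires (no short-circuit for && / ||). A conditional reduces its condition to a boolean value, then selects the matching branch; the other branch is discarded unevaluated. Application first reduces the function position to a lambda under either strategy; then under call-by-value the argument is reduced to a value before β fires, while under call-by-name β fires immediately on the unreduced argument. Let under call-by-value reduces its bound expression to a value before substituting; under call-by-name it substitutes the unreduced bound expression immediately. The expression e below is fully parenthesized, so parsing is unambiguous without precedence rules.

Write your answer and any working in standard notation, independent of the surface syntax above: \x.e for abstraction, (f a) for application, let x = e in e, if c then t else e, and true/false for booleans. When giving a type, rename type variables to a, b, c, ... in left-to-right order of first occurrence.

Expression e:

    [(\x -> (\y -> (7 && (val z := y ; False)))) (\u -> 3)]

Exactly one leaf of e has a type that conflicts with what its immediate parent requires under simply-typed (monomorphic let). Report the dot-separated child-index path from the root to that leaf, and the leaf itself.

Answer: 0.0.0.0 : 7

Derivation:
  unify Int ~ Bool
  FAIL: mismatch Int ~ Bool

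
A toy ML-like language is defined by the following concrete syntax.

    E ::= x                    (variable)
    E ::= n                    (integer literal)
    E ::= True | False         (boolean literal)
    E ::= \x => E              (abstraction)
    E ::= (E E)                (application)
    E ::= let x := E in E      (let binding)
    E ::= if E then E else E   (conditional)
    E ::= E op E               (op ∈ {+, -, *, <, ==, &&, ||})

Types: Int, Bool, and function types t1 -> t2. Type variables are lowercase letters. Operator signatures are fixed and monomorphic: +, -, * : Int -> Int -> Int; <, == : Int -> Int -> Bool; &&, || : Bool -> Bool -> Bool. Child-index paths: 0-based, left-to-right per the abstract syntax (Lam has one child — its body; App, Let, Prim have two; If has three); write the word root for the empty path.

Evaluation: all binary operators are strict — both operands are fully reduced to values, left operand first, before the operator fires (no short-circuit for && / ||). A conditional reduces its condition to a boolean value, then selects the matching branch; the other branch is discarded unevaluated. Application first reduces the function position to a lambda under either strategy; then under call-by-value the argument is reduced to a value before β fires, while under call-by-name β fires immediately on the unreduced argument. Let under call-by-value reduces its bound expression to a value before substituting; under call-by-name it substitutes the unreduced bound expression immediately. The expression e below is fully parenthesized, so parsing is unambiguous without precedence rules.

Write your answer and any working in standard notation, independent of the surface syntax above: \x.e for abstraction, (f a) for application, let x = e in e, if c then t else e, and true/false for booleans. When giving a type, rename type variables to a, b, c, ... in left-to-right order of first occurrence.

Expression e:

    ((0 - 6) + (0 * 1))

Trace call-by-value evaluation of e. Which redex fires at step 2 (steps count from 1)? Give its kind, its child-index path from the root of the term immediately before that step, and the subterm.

Derivation:
step 0: ((0 - 6) + (0 * 1))
step 1: [delta@0] (-6 + (0 * 1))
step 2: [delta@1] (-6 + 0)

Answer: delta at 1 : (0 * 1)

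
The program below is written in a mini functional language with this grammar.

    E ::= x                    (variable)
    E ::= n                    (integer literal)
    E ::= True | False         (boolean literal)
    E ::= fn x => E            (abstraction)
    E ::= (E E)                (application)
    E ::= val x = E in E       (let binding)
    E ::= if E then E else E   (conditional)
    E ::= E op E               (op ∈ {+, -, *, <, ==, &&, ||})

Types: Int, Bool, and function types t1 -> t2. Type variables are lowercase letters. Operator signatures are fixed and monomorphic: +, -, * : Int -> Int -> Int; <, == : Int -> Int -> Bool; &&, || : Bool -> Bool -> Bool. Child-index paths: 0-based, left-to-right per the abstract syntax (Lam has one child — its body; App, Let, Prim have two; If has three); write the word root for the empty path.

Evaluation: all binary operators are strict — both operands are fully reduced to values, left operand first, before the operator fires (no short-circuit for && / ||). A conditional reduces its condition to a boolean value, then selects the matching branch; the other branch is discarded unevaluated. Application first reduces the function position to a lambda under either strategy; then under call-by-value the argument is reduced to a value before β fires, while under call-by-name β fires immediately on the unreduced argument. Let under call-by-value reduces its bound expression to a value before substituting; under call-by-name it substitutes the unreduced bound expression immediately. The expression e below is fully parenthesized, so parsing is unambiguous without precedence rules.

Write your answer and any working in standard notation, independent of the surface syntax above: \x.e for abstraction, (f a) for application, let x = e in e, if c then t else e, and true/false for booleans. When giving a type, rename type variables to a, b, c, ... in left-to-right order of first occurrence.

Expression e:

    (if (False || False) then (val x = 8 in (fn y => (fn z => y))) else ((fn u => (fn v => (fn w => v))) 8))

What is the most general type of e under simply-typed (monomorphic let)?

Answer: a -> b -> a

Working:
  unify Bool ~ Bool
  unify Bool ~ Bool
  unify Bool ~ Bool
let x : Int
y : a
\z._ : b -> a
\y._ : a -> b -> a
v : d
\w._ : e -> d
\v._ : d -> e -> d
\u._ : c -> d -> e -> d
  unify c -> d -> e -> d ~ Int -> f
  unify c ~ Int
  unify d -> e -> d ~ f
_ _ : d -> e -> d
  unify a -> b -> a ~ d -> e -> d
  unify a ~ d
  unify b -> d ~ e -> d
  unify b ~ e
  unify d ~ d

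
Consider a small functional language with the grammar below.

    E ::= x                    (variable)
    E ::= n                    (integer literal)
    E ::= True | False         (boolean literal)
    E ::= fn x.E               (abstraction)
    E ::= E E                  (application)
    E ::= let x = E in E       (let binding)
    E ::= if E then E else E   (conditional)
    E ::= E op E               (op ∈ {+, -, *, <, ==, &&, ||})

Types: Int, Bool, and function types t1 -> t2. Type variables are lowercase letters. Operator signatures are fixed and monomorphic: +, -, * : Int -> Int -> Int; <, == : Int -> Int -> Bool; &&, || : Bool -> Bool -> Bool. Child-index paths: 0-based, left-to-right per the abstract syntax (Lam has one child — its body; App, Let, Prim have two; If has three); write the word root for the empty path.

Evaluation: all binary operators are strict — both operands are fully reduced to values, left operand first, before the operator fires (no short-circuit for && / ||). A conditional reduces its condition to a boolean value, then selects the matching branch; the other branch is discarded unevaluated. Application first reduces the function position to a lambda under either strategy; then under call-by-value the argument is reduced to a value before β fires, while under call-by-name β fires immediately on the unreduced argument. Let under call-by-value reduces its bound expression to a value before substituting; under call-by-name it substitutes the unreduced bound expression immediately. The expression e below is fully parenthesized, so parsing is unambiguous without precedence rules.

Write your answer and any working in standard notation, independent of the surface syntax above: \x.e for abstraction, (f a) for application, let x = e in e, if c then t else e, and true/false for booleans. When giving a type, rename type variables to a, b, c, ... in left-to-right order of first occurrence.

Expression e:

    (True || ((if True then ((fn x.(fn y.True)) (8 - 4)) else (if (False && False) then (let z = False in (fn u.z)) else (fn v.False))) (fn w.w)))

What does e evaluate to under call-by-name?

Answer: true

Derivation:
step 0: (true || ((if true then ((\x.(\y.true)) (8 - 4)) else (if (false && false) then (let z = false in (\u.z)) else (\v.false))) (\w.w)))
step 1: [if@1.0] (true || (((\x.(\y.true)) (8 - 4)) (\w.w)))
step 2: [beta@1.0] (true || ((\y.true) (\w.w)))
step 3: [beta@1] (true || true)
step 4: [delta@root] true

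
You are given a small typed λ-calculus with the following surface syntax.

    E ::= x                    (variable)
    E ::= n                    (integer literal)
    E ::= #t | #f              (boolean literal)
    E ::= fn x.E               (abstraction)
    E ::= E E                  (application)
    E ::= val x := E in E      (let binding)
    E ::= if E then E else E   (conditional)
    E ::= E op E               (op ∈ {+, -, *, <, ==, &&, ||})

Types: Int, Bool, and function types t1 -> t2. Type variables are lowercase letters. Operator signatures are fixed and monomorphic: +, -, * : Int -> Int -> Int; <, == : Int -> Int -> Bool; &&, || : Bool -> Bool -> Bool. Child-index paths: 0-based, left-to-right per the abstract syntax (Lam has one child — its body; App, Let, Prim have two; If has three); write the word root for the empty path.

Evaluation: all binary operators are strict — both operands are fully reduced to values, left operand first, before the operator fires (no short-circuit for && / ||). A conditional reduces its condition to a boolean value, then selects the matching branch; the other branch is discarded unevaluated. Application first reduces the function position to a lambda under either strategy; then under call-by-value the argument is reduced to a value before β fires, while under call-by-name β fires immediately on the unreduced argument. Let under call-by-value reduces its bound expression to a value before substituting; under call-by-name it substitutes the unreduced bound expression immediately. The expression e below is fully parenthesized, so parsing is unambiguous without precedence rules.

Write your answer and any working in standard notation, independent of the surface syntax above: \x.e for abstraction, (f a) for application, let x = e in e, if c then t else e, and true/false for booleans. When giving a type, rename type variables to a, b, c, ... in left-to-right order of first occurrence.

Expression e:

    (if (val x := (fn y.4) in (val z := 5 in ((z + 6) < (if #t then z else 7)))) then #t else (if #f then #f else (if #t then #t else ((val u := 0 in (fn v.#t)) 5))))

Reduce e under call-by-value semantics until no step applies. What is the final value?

Derivation:
step 0: (if (let x = (\y.4) in (let z = 5 in ((z + 6) < (if true then z else 7)))) then true else (if false then false else (if true then true else ((let u = 0 in (\v.true)) 5))))
step 1: [let@0] (if (let z = 5 in ((z + 6) < (if true then z else 7))) then true else (if false then false else (if true then true else ((let u = 0 in (\v.true)) 5))))
step 2: [let@0] (if ((5 + 6) < (if true then 5 else 7)) then true else (if false then false else (if true then true else ((let u = 0 in (\v.true)) 5))))
step 3: [delta@0.0] (if (11 < (if true then 5 else 7)) then true else (if false then false else (if true then true else ((let u = 0 in (\v.true)) 5))))
step 4: [if@0.1] (if (11 < 5) then true else (if false then false else (if true then true else ((let u = 0 in (\v.true)) 5))))
step 5: [delta@0] (if false then true else (if false then false else (if true then true else ((let u = 0 in (\v.true)) 5))))
step 6: [if@root] (if false then false else (if true then true else ((let u = 0 in (\v.true)) 5)))
step 7: [if@root] (if true then true else ((let u = 0 in (\v.true)) 5))
step 8: [if@root] true

Answer: true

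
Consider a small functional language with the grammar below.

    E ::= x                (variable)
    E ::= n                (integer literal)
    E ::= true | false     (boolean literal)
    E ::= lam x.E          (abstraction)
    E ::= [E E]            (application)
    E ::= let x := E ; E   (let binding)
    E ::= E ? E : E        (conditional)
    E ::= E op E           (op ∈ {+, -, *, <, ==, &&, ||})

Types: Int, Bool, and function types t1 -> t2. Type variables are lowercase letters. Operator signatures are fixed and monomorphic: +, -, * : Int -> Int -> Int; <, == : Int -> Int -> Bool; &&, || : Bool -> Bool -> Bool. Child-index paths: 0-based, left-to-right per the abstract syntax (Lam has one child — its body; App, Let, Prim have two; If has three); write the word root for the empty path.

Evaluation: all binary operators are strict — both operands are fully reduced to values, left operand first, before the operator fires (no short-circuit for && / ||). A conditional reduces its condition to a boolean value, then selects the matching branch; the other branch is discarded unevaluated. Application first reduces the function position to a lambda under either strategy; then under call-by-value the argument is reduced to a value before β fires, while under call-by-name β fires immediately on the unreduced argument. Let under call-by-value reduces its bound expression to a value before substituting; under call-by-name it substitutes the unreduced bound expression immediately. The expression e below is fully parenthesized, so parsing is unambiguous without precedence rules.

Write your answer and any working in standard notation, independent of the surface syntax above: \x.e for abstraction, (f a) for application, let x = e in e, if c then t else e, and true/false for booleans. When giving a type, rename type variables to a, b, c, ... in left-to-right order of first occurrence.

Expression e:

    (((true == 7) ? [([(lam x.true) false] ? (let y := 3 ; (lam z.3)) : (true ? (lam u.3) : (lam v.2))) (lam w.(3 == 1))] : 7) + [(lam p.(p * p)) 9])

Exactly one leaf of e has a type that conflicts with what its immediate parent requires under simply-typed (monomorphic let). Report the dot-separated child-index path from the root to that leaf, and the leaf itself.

Working:
  unify Bool ~ Int
  FAIL: mismatch Bool ~ Int

Answer: 0.0.0 : true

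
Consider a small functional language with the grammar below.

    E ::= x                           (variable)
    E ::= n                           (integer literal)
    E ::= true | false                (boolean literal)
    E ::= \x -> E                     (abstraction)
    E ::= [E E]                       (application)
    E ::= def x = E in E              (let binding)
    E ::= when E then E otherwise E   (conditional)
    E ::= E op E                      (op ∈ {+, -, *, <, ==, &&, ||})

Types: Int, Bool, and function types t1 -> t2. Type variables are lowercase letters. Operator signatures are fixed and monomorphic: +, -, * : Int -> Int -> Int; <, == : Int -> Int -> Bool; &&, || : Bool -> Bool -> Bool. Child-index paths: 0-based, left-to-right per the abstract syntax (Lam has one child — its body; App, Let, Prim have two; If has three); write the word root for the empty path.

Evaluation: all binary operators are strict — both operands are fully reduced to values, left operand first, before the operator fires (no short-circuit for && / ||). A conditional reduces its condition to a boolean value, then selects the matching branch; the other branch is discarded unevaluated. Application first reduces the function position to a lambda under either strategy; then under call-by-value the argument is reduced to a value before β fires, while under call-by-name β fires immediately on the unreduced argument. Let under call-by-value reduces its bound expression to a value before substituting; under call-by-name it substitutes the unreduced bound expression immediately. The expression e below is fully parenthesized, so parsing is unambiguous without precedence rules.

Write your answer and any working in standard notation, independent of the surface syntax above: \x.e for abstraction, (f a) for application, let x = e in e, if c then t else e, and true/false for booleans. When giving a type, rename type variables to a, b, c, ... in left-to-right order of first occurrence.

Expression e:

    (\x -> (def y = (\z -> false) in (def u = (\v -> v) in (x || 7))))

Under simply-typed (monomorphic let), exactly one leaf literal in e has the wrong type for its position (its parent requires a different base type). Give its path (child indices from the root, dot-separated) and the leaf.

Answer: 0.1.1.1 : 7

Working:
\z._ : b -> Bool
let y : b -> Bool
v : c
\v._ : c -> c
let u : c -> c
x : a
  unify a ~ Bool
  unify Int ~ Bool
  FAIL: mismatch Int ~ Bool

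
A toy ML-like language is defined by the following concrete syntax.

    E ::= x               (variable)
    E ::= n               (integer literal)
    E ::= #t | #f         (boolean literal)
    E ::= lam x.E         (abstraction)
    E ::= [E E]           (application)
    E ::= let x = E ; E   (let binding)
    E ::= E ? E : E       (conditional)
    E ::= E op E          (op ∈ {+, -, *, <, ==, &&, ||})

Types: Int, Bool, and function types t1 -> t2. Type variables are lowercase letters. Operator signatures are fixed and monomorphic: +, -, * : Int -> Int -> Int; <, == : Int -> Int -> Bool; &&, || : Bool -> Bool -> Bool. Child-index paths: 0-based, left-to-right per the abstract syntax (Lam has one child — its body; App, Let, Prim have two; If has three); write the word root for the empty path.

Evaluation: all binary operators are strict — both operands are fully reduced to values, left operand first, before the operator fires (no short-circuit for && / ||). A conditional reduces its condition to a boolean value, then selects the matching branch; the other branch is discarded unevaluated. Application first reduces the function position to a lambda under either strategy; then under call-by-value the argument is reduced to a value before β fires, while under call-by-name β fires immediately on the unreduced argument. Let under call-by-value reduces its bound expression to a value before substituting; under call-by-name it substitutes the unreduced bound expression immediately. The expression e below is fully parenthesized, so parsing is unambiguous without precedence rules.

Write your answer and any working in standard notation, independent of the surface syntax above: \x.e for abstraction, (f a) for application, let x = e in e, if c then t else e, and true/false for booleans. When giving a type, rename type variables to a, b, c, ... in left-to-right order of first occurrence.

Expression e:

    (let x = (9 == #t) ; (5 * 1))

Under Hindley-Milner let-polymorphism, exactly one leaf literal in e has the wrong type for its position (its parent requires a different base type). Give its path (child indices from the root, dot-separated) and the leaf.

Trace:
  unify Int ~ Int
  unify Bool ~ Int
  FAIL: mismatch Bool ~ Int

Answer: 0.1 : true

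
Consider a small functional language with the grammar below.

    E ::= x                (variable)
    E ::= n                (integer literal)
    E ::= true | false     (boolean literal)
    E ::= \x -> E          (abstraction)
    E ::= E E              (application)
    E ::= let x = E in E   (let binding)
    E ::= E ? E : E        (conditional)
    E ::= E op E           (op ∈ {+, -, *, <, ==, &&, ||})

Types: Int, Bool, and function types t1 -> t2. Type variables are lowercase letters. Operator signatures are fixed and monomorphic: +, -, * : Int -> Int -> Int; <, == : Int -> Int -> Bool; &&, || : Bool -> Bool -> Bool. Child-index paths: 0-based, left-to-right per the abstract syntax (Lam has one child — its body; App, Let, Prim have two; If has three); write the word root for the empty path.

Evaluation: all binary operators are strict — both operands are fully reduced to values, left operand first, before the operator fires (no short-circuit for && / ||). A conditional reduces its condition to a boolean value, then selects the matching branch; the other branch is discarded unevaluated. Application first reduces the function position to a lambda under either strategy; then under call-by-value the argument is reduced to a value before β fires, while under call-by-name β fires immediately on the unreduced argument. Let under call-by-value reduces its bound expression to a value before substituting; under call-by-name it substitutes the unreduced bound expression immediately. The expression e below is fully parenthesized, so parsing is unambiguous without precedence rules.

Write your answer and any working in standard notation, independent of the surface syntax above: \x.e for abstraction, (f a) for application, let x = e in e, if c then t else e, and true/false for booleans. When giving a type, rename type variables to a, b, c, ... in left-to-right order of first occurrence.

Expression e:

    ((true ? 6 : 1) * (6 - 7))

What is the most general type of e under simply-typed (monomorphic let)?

Answer: Int

Derivation:
  unify Bool ~ Bool
  unify Int ~ Int
  unify Int ~ Int
  unify Int ~ Int
  unify Int ~ Int
  unify Int ~ Int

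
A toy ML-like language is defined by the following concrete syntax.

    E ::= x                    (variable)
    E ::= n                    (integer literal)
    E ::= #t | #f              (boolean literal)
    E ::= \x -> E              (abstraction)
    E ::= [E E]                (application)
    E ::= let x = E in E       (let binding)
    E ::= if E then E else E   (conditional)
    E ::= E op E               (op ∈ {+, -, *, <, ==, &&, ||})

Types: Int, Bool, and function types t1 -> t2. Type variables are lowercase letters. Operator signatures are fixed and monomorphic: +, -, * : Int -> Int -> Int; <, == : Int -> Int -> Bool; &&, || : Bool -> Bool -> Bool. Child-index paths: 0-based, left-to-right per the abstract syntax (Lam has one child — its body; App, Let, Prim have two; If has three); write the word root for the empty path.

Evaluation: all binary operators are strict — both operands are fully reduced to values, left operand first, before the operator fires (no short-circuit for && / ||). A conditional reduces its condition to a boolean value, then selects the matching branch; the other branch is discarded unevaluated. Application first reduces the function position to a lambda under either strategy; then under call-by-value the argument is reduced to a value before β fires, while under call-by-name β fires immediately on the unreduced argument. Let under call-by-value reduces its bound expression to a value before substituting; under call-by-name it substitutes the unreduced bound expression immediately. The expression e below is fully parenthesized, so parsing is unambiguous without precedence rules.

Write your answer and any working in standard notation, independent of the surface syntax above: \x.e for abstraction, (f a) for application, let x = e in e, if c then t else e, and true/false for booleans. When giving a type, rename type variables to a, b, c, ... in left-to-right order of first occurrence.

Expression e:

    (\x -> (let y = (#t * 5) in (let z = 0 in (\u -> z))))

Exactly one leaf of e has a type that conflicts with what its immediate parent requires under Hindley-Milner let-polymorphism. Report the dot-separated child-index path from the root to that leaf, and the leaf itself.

Answer: 0.0.0 : true

Derivation:
  unify Bool ~ Int
  FAIL: mismatch Bool ~ Int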